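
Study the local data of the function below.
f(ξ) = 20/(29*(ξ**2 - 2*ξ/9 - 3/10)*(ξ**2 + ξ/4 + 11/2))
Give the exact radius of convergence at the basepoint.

Denominator factor (ξ**2 + ξ/4 + 11/2): discriminant -351/16, complex-conjugate roots (-1/8) + ((3/8)*sqrt(39))*i and (-1/8) - ((3/8)*sqrt(39))*i; poles of order 1, moduli (1/2)*sqrt(22) and (1/2)*sqrt(22).
Denominator factor (ξ**2 - 2*ξ/9 - 3/10): discriminant 506/405, real irrational roots 1/9 + (1/90)*sqrt(2530) and 1/9 - (1/90)*sqrt(2530); poles of order 1, moduli 1/9 + (1/90)*sqrt(2530) and -1/9 + (1/90)*sqrt(2530).
The radius of convergence is the smallest modulus among the singular points: -1/9 + (1/90)*sqrt(2530).

The radius of convergence is -1/9 + (1/90)*sqrt(2530).


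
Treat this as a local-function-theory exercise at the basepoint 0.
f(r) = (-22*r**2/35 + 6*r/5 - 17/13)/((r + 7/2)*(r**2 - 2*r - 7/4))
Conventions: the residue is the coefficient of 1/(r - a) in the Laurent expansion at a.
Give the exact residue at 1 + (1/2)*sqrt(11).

The residue is 41/650 - (2843/50050)*sqrt(11).

The factor r**2 - 2*r - 7/4 splits as (r - a)(r - a') with a = 1 + (1/2)*sqrt(11), a' = 1 - (1/2)*sqrt(11). At the order-1 pole a set g(r) = (r - a)*f(r) = [(-22*r**2/35 + 6*r/5 - 17/13)/(r + 7/2)] / (r - a').
Simple pole: residue = g(a) at a = 1 + (1/2)*sqrt(11), which is 41/650 - (2843/50050)*sqrt(11).


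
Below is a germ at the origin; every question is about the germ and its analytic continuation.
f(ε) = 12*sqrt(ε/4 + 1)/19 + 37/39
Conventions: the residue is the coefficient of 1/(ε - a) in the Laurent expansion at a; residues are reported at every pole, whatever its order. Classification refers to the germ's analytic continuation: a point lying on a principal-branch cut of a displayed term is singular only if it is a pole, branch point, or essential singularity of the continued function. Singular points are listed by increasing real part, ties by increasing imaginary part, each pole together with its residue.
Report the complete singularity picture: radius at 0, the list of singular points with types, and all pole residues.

Radius of convergence at 0: 4.
At -4: an algebraic (square-root) branch point.

Branch term (12/19)*sqrt(1 - ε/(-4)): its argument vanishes at ε = -4, a square-root branch point, modulus 4.
The radius of convergence is the smallest modulus among the singular points: 4.


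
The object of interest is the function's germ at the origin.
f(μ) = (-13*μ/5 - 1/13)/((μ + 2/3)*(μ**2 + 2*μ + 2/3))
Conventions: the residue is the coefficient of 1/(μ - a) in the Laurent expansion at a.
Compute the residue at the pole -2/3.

At the order-1 pole -2/3 set g(μ) = (μ - (-2/3))*f(μ) = (-13*μ/5 - 1/13)/(μ**2 + 2*μ + 2/3).
Simple pole: residue = g(a) at a = -2/3, which is -969/130.

The residue is -969/130.


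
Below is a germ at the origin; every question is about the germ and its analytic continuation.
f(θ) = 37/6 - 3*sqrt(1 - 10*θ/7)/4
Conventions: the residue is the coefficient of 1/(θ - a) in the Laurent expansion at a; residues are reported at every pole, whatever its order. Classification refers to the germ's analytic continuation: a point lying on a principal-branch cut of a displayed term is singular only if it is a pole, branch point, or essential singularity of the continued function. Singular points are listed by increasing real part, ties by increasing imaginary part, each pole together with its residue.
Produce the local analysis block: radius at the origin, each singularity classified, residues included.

Branch term (-3/4)*sqrt(1 - θ/(7/10)): its argument vanishes at θ = 7/10, a square-root branch point, modulus 7/10.
The radius of convergence is the smallest modulus among the singular points: 7/10.

Radius of convergence at 0: 7/10.
At 7/10: an algebraic (square-root) branch point.


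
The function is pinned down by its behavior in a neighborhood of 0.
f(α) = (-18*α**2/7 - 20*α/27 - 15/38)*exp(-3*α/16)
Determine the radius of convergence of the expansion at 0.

The factor exp(-3*α/16) is entire and contributes no finite singular point.
The polynomial part has no poles.
No finite singular points: the Taylor series at 0 converges everywhere.

The radius of convergence is infinite.


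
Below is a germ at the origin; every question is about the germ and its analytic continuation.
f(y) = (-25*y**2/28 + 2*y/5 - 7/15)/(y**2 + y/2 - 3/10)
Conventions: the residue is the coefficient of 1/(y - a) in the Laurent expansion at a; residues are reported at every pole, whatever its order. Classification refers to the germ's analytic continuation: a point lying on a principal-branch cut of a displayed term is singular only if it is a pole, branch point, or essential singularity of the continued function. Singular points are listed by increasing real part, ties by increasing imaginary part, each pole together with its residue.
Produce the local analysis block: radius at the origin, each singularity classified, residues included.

Denominator factor (y**2 + y/2 - 3/10): discriminant 29/20, real irrational roots -1/4 + (1/20)*sqrt(145) and -1/4 - (1/20)*sqrt(145); poles of order 1, moduli -1/4 + (1/20)*sqrt(145) and 1/4 + (1/20)*sqrt(145).
The radius of convergence is the smallest modulus among the singular points: -1/4 + (1/20)*sqrt(145).
The factor y**2 + y/2 - 3/10 splits as (y - a)(y - a') with a = -1/4 - (1/20)*sqrt(145), a' = -1/4 + (1/20)*sqrt(145). At the order-1 pole a set g(y) = (y - a)*f(y) = [-25*y**2/28 + 2*y/5 - 7/15] / (y - a').
Simple pole: residue = g(a) at a = -1/4 - (1/20)*sqrt(145), which is 237/560 + (3179/48720)*sqrt(145).
The factor y**2 + y/2 - 3/10 splits as (y - a)(y - a') with a = -1/4 + (1/20)*sqrt(145), a' = -1/4 - (1/20)*sqrt(145). At the order-1 pole a set g(y) = (y - a)*f(y) = [-25*y**2/28 + 2*y/5 - 7/15] / (y - a').
Simple pole: residue = g(a) at a = -1/4 + (1/20)*sqrt(145), which is 237/560 - (3179/48720)*sqrt(145).
List the singular points by increasing real part (a conjugate pair: the negative imaginary part first).

Radius of convergence at 0: -1/4 + (1/20)*sqrt(145).
At -1/4 - (1/20)*sqrt(145): a pole of order 1; residue 237/560 + (3179/48720)*sqrt(145).
At -1/4 + (1/20)*sqrt(145): a pole of order 1; residue 237/560 - (3179/48720)*sqrt(145).


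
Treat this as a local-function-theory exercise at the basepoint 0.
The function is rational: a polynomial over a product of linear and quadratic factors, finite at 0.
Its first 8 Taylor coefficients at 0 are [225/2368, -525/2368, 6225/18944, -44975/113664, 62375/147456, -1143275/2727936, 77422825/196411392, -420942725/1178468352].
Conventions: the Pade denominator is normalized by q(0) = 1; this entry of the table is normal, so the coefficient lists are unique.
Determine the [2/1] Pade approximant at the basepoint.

Taylor coefficients needed (read off): a_0 = 225/2368, a_1 = -525/2368, a_2 = 6225/18944, a_3 = -44975/113664.
Write the denominator as Q(n) = 1 + q1*n. Requiring Q*f - P = O(n^4) with deg P <= 2 kills the coefficients of n^3..n^3 in Q*f:
  n^3: a_3 + q1*a_2 = 0, i.e. -44975/113664 + (6225/18944)*q1 = 0.
Solving this linear system: q1 = 1799/1494.
The numerator is Q*f truncated at degree 2: P0 = a_0 = 225/2368; P1 = a_1 + q1*a_0 = -42175/393088; P2 = a_2 + q1*a_1 = 290725/4717056.

The Pade approximant has numerator coefficients [225/2368, -42175/393088, 290725/4717056]; denominator coefficients [1, 1799/1494].


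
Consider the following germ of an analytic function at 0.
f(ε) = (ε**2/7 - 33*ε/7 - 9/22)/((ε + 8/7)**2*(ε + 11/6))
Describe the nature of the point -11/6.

The point is a pole of order 1.

The denominator factor ε + 11/6 vanishes at -11/6 and appears to the power 1; the numerator there equals 24155/2772, nonzero, and no other factor vanishes.
Hence a pole whose order is the multiplicity, 1.


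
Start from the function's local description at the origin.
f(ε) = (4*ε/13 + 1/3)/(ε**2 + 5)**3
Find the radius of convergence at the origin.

Denominator factor (ε**2 + 5)^3: discriminant -20, complex-conjugate roots (sqrt(5))*i and -(sqrt(5))*i; poles of order 3, moduli sqrt(5) and sqrt(5).
The radius of convergence is the smallest modulus among the singular points: sqrt(5).

The radius of convergence is sqrt(5).


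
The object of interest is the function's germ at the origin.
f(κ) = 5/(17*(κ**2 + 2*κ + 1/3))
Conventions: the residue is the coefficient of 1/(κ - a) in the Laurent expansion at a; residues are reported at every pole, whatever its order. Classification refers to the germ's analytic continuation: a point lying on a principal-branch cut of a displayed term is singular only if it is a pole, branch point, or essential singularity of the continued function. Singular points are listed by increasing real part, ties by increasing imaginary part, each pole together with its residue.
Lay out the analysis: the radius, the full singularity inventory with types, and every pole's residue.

Denominator factor (κ**2 + 2*κ + 1/3): discriminant 8/3, real irrational roots -1 + (1/3)*sqrt(6) and -1 - (1/3)*sqrt(6); poles of order 1, moduli 1 - (1/3)*sqrt(6) and 1 + (1/3)*sqrt(6).
The radius of convergence is the smallest modulus among the singular points: 1 - (1/3)*sqrt(6).
The factor κ**2 + 2*κ + 1/3 splits as (κ - a)(κ - a') with a = -1 - (1/3)*sqrt(6), a' = -1 + (1/3)*sqrt(6). At the order-1 pole a set g(κ) = (κ - a)*f(κ) = [5/17] / (κ - a').
Simple pole: residue = g(a) at a = -1 - (1/3)*sqrt(6), which is -(5/68)*sqrt(6).
The factor κ**2 + 2*κ + 1/3 splits as (κ - a)(κ - a') with a = -1 + (1/3)*sqrt(6), a' = -1 - (1/3)*sqrt(6). At the order-1 pole a set g(κ) = (κ - a)*f(κ) = [5/17] / (κ - a').
Simple pole: residue = g(a) at a = -1 + (1/3)*sqrt(6), which is (5/68)*sqrt(6).
List the singular points by increasing real part (a conjugate pair: the negative imaginary part first).

Radius of convergence at 0: 1 - (1/3)*sqrt(6).
At -1 - (1/3)*sqrt(6): a pole of order 1; residue -(5/68)*sqrt(6).
At -1 + (1/3)*sqrt(6): a pole of order 1; residue (5/68)*sqrt(6).


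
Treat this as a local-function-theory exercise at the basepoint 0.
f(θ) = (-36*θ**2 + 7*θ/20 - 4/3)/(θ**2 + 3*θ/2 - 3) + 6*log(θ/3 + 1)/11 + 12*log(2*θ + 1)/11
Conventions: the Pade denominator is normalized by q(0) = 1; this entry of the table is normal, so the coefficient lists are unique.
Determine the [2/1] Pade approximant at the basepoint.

Taylor coefficients needed (expand at 0): a_0 = 4/9, a_1 = 4889/1980, a_2 = 118667/11880, a_3 = 215063/23760.
Write the denominator as Q(θ) = 1 + q1*θ. Requiring Q*f - P = O(θ^4) with deg P <= 2 kills the coefficients of θ^3..θ^3 in Q*f:
  θ^3: a_3 + q1*a_2 = 0, i.e. 215063/23760 + (118667/11880)*q1 = 0.
Solving this linear system: q1 = -215063/237334.
The numerator is Q*f truncated at degree 2: P0 = a_0 = 4/9; P1 = a_1 + q1*a_0 = 161845081/78320220; P2 = a_2 + q1*a_1 = 2731881967/352440990.

The Pade approximant has numerator coefficients [4/9, 161845081/78320220, 2731881967/352440990]; denominator coefficients [1, -215063/237334].


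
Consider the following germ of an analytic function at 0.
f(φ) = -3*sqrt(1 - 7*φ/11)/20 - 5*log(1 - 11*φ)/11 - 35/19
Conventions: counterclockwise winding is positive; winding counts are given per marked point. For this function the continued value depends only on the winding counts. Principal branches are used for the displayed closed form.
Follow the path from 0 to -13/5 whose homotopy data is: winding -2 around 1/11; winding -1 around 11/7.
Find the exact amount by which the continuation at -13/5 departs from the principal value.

Continued minus principal equals ((3/550)*sqrt(8030)) + ((20/11)*pi)*i.

The rational part is single-valued and drops out of the difference; each branch term changes only by its own monodromy.
(-5/11)*log(1 - φ/(1/11)): each positive loop around 1/11 adds 2*pi*i to the log, so winding -2 contributes (-5/11)*(-2)*2*pi*i = (20/11)*pi*i.
(-3/20)*sqrt(1 - φ/(11/7)): winding -1 is odd, the square root flips sign, contributing -2*(-3/20)*sqrt(1 - (-13/5)/(11/7)) = -2*(-3/20)*sqrt(146/55) = (3/550)*sqrt(8030).
Summing the contributions at φ = -13/5 gives ((3/550)*sqrt(8030)) + ((20/11)*pi)*i.


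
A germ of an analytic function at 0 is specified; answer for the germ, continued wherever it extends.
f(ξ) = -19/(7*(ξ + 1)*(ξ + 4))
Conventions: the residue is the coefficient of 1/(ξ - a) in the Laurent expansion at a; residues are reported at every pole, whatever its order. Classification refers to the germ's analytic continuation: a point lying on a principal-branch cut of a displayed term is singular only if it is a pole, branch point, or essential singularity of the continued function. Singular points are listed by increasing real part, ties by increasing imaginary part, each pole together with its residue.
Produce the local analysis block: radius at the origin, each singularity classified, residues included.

Radius of convergence at 0: 1.
At -4: a pole of order 1; residue 19/21.
At -1: a pole of order 1; residue -19/21.

Denominator factor (ξ + 4): pole of order 1 at -4, modulus 4.
Denominator factor (ξ + 1): pole of order 1 at -1, modulus 1.
The radius of convergence is the smallest modulus among the singular points: 1.
At the order-1 pole -4 set g(ξ) = (ξ - (-4))*f(ξ) = -19/(7*(ξ + 1)).
Simple pole: residue = g(a) at a = -4, which is 19/21.
At the order-1 pole -1 set g(ξ) = (ξ - (-1))*f(ξ) = -19/(7*(ξ + 4)).
Simple pole: residue = g(a) at a = -1, which is -19/21.
List the singular points by increasing real part (a conjugate pair: the negative imaginary part first).


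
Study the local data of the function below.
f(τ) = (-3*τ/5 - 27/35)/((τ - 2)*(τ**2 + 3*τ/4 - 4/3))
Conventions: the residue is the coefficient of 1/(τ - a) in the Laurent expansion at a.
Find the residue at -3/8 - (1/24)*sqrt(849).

The factor τ**2 + 3*τ/4 - 4/3 splits as (τ - a)(τ - a') with a = -3/8 - (1/24)*sqrt(849), a' = -3/8 + (1/24)*sqrt(849). At the order-1 pole a set g(τ) = (τ - a)*f(τ) = [(-3*τ/5 - 27/35)/(τ - 2)] / (τ - a').
Simple pole: residue = g(a) at a = -3/8 - (1/24)*sqrt(849), which is 207/875 - (1833/247625)*sqrt(849).

The residue is 207/875 - (1833/247625)*sqrt(849).


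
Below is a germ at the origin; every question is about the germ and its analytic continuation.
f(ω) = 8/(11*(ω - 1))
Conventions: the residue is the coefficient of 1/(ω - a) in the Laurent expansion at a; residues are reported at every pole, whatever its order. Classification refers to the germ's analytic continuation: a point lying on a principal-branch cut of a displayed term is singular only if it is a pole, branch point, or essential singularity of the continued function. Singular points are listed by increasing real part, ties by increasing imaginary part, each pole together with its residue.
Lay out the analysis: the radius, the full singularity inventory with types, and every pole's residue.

Denominator factor (ω - 1): pole of order 1 at 1, modulus 1.
The radius of convergence is the smallest modulus among the singular points: 1.
At the order-1 pole 1 set g(ω) = (ω - (1))*f(ω) = 8/11.
Simple pole: residue = g(a) at a = 1, which is 8/11.

Radius of convergence at 0: 1.
At 1: a pole of order 1; residue 8/11.


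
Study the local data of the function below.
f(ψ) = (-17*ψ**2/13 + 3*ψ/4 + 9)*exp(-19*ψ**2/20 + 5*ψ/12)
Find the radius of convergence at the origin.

The factor exp(-19*ψ**2/20 + 5*ψ/12) is entire and contributes no finite singular point.
The polynomial part has no poles.
No finite singular points: the Taylor series at 0 converges everywhere.

The radius of convergence is infinite.


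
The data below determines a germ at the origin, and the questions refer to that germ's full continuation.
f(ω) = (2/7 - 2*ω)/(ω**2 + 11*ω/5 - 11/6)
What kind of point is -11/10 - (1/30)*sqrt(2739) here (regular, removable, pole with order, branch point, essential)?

The denominator factor ω**2 + 11*ω/5 - 11/6 vanishes at -11/10 - (1/30)*sqrt(2739) and appears to the power 1; the numerator there equals 87/35 + (1/15)*sqrt(2739), nonzero, and no other factor vanishes.
Hence a pole whose order is the multiplicity, 1.

The point is a pole of order 1.


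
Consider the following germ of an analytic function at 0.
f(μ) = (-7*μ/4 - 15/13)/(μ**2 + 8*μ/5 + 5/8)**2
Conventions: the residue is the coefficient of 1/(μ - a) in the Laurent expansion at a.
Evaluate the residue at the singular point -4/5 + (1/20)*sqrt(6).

The residue is -(1600/117)*sqrt(6).

The factor μ**2 + 8*μ/5 + 5/8 splits as (μ - a)(μ - a') with a = -4/5 + (1/20)*sqrt(6), a' = -4/5 - (1/20)*sqrt(6). At the order-2 pole a set g(μ) = (μ - a)^2*f(μ) = [-7*μ/4 - 15/13] / (μ - a')^2.
Order-2 pole: residue = g'(a); g'(-4/5 + (1/20)*sqrt(6)) = -(1600/117)*sqrt(6), so the residue is -(1600/117)*sqrt(6).


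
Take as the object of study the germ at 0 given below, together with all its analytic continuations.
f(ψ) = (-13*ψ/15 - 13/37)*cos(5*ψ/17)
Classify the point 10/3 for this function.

The point is a regular point.

There is no denominator, hence no pole anywhere.
The factor cos(5*ψ/17) is entire.
So the germ continues analytically to 10/3.


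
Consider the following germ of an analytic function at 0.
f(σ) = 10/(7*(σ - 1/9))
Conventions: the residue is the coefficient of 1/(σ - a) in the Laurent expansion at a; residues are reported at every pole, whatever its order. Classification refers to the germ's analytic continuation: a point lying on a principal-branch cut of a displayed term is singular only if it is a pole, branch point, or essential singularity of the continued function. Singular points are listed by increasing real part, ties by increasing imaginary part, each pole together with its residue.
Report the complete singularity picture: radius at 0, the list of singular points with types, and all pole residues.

Denominator factor (σ - 1/9): pole of order 1 at 1/9, modulus 1/9.
The radius of convergence is the smallest modulus among the singular points: 1/9.
At the order-1 pole 1/9 set g(σ) = (σ - (1/9))*f(σ) = 10/7.
Simple pole: residue = g(a) at a = 1/9, which is 10/7.

Radius of convergence at 0: 1/9.
At 1/9: a pole of order 1; residue 10/7.


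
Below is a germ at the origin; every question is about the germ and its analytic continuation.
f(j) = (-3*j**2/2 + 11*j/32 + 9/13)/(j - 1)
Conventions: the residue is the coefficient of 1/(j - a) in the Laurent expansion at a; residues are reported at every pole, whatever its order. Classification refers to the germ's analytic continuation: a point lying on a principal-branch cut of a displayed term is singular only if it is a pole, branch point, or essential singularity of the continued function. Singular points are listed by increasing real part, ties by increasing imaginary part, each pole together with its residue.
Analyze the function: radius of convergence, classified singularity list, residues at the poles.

Radius of convergence at 0: 1.
At 1: a pole of order 1; residue -193/416.

Denominator factor (j - 1): pole of order 1 at 1, modulus 1.
The radius of convergence is the smallest modulus among the singular points: 1.
At the order-1 pole 1 set g(j) = (j - (1))*f(j) = -3*j**2/2 + 11*j/32 + 9/13.
Simple pole: residue = g(a) at a = 1, which is -193/416.


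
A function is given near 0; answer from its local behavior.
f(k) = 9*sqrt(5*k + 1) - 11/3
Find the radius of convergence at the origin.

The radius of convergence is 1/5.

Branch term (9)*sqrt(1 - k/(-1/5)): its argument vanishes at k = -1/5, a square-root branch point, modulus 1/5.
The radius of convergence is the smallest modulus among the singular points: 1/5.


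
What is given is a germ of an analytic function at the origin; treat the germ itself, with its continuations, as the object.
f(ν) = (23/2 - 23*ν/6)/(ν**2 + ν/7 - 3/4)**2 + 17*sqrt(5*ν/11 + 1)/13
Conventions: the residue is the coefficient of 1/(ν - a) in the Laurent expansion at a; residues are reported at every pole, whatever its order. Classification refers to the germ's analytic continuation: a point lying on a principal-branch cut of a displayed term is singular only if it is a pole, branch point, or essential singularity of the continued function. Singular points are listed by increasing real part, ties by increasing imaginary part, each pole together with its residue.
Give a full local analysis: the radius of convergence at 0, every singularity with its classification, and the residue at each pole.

Denominator factor (ν**2 + ν/7 - 3/4)^2: discriminant 148/49, real irrational roots -1/14 + (1/7)*sqrt(37) and -1/14 - (1/7)*sqrt(37); poles of order 2, moduli -1/14 + (1/7)*sqrt(37) and 1/14 + (1/7)*sqrt(37).
Branch term (17/13)*sqrt(1 - ν/(-11/5)): its argument vanishes at ν = -11/5, a square-root branch point, modulus 11/5.
The radius of convergence is the smallest modulus among the singular points: -1/14 + (1/7)*sqrt(37).
The branch term is analytic at -1/14 - (1/7)*sqrt(37) and contributes nothing to the residue; only the rational part matters.
The factor ν**2 + ν/7 - 3/4 splits as (ν - a)(ν - a') with a = -1/14 - (1/7)*sqrt(37), a' = -1/14 + (1/7)*sqrt(37). At the order-2 pole a set g(ν) = (ν - a)^2*(rational part) = [23/2 - 23*ν/6] / (ν - a')^2.
Order-2 pole: residue = g'(a); g'(-1/14 - (1/7)*sqrt(37)) = (48461/65712)*sqrt(37), so the residue is (48461/65712)*sqrt(37).
The branch term is analytic at -1/14 + (1/7)*sqrt(37) and contributes nothing to the residue; only the rational part matters.
The factor ν**2 + ν/7 - 3/4 splits as (ν - a)(ν - a') with a = -1/14 + (1/7)*sqrt(37), a' = -1/14 - (1/7)*sqrt(37). At the order-2 pole a set g(ν) = (ν - a)^2*(rational part) = [23/2 - 23*ν/6] / (ν - a')^2.
Order-2 pole: residue = g'(a); g'(-1/14 + (1/7)*sqrt(37)) = -(48461/65712)*sqrt(37), so the residue is -(48461/65712)*sqrt(37).
List the singular points by increasing real part (a conjugate pair: the negative imaginary part first).

Radius of convergence at 0: -1/14 + (1/7)*sqrt(37).
At -11/5: an algebraic (square-root) branch point.
At -1/14 - (1/7)*sqrt(37): a pole of order 2; residue (48461/65712)*sqrt(37).
At -1/14 + (1/7)*sqrt(37): a pole of order 2; residue -(48461/65712)*sqrt(37).


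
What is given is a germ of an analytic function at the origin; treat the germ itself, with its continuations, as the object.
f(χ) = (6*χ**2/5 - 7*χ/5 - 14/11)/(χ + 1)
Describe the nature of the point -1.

The point is a pole of order 1.

The denominator factor χ + 1 vanishes at -1 and appears to the power 1; the numerator there equals 73/55, nonzero, and no other factor vanishes.
Hence a pole whose order is the multiplicity, 1.


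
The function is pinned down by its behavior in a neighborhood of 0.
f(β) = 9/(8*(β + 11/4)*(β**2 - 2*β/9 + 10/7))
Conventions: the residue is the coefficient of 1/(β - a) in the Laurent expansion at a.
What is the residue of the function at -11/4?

At the order-1 pole -11/4 set g(β) = (β - (-11/4))*f(β) = 9/(8*(β**2 - 2*β/9 + 10/7)).
Simple pole: residue = g(a) at a = -11/4, which is 1134/9679.

The residue is 1134/9679.


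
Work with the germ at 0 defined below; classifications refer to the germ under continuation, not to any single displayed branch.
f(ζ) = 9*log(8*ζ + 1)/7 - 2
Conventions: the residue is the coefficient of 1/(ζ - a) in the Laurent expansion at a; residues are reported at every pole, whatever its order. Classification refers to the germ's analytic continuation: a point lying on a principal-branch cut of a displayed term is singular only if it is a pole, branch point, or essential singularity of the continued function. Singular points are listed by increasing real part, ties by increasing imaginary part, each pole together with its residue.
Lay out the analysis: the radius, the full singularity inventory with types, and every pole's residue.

Branch term (9/7)*log(1 - ζ/(-1/8)): its argument vanishes at ζ = -1/8, a logarithmic branch point, modulus 1/8.
The radius of convergence is the smallest modulus among the singular points: 1/8.

Radius of convergence at 0: 1/8.
At -1/8: a logarithmic branch point.


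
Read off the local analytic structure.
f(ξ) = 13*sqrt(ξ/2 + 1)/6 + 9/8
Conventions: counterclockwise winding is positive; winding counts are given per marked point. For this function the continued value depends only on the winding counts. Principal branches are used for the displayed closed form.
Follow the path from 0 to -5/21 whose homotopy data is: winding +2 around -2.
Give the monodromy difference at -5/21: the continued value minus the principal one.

The rational part is single-valued and drops out of the difference; each branch term changes only by its own monodromy.
(13/6)*sqrt(1 - ξ/(-2)): winding +2 is even, the square root returns to the same sheet, contribution 0.
Summing the contributions at ξ = -5/21 gives 0.

Continued minus principal equals 0.


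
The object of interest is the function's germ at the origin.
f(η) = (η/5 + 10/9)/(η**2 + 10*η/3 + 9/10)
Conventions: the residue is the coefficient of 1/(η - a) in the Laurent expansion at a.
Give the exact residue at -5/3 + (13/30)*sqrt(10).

The residue is 1/10 + (7/78)*sqrt(10).

The factor η**2 + 10*η/3 + 9/10 splits as (η - a)(η - a') with a = -5/3 + (13/30)*sqrt(10), a' = -5/3 - (13/30)*sqrt(10). At the order-1 pole a set g(η) = (η - a)*f(η) = [η/5 + 10/9] / (η - a').
Simple pole: residue = g(a) at a = -5/3 + (13/30)*sqrt(10), which is 1/10 + (7/78)*sqrt(10).


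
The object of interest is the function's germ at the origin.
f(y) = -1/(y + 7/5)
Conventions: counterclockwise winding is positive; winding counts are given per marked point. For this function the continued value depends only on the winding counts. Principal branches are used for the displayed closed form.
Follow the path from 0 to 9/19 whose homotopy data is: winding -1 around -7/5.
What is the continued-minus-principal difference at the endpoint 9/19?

Continued minus principal equals 0.

The function is rational, hence single-valued: continuing it around any pole returns the same value, so the difference is 0.


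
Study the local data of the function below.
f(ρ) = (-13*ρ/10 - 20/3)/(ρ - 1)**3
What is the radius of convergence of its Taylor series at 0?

Denominator factor (ρ - 1)^3: pole of order 3 at 1, modulus 1.
The radius of convergence is the smallest modulus among the singular points: 1.

The radius of convergence is 1.


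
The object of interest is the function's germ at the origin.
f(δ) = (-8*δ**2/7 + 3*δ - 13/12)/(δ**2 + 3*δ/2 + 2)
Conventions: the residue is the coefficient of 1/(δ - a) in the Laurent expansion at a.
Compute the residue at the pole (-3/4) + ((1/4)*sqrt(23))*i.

The factor δ**2 + 3*δ/2 + 2 splits as (δ - a)(δ - a') with a = (-3/4) + ((1/4)*sqrt(23))*i, a' = (-3/4) - ((1/4)*sqrt(23))*i. At the order-1 pole a set g(δ) = (δ - a)*f(δ) = [-8*δ**2/7 + 3*δ - 13/12] / (δ - a').
Simple pole: residue = g(a) at a = (-3/4) + ((1/4)*sqrt(23))*i, which is (33/14) + ((14/69)*sqrt(23))*i.

The residue is (33/14) + ((14/69)*sqrt(23))*i.


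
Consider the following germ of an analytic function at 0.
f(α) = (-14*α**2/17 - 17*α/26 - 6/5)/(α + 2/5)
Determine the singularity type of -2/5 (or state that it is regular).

The denominator factor α + 2/5 vanishes at -2/5 and appears to the power 1; the numerator there equals -5913/5525, nonzero, and no other factor vanishes.
Hence a pole whose order is the multiplicity, 1.

The point is a pole of order 1.


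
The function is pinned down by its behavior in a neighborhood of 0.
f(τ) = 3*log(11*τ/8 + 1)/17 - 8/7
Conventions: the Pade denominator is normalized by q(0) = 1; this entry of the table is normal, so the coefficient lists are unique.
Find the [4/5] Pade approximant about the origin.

Taylor coefficients needed (expand at 0): a_0 = -8/7, a_1 = 33/136, a_2 = -363/2176, a_3 = 1331/8704, a_4 = -43923/278528, a_5 = 483153/2785280, a_6 = -1771561/8912896, a_7 = 58461513/249561088, a_8 = -643076643/2281701376, a_9 = 2357947691/6845104128.
Write the denominator as Q(τ) = 1 + q1*τ + q2*τ^2 + q3*τ^3 + q4*τ^4 + q5*τ^5. Requiring Q*f - P = O(τ^10) with deg P <= 4 kills the coefficients of τ^5..τ^9 in Q*f:
  τ^5: a_5 + q1*a_4 + q2*a_3 + q3*a_2 + q4*a_1 + q5*a_0 = 0, i.e. 483153/2785280 + (-43923/278528)*q1 + (1331/8704)*q2 + (-363/2176)*q3 + (33/136)*q4 + (-8/7)*q5 = 0.
  τ^6: a_6 + q1*a_5 + q2*a_4 + q3*a_3 + q4*a_2 + q5*a_1 = 0, i.e. -1771561/8912896 + (483153/2785280)*q1 + (-43923/278528)*q2 + (1331/8704)*q3 + (-363/2176)*q4 + (33/136)*q5 = 0.
  τ^7: a_7 + q1*a_6 + q2*a_5 + q3*a_4 + q4*a_3 + q5*a_2 = 0, i.e. 58461513/249561088 + (-1771561/8912896)*q1 + (483153/2785280)*q2 + (-43923/278528)*q3 + (1331/8704)*q4 + (-363/2176)*q5 = 0.
  τ^8: a_8 + q1*a_7 + q2*a_6 + q3*a_5 + q4*a_4 + q5*a_3 = 0, i.e. -643076643/2281701376 + (58461513/249561088)*q1 + (-1771561/8912896)*q2 + (483153/2785280)*q3 + (-43923/278528)*q4 + (1331/8704)*q5 = 0.
  τ^9: a_9 + q1*a_8 + q2*a_7 + q3*a_6 + q4*a_5 + q5*a_4 = 0, i.e. 2357947691/6845104128 + (-643076643/2281701376)*q1 + (58461513/249561088)*q2 + (-1771561/8912896)*q3 + (483153/2785280)*q4 + (-43923/278528)*q5 = 0.
Solving this linear system: q1 = 10901/3492, q2 = 20691/6208, q3 = 182347/130368, q4 = 9560573/50061312, q5 = 161051/47677440.
The numerator is Q*f truncated at degree 4: P0 = a_0 = -8/7; P1 = a_1 + q1*a_0 = -2763409/831096; P2 = a_2 + q1*a_1 + q2*a_0 = -14265779/4432512; P3 = a_3 + q1*a_2 + q2*a_1 + q3*a_0 = -143674795/124110336; P4 = a_4 + q1*a_3 + q2*a_2 + q3*a_1 + q4*a_0 = -1372579109/11914592256.

The Pade approximant has numerator coefficients [-8/7, -2763409/831096, -14265779/4432512, -143674795/124110336, -1372579109/11914592256]; denominator coefficients [1, 10901/3492, 20691/6208, 182347/130368, 9560573/50061312, 161051/47677440].


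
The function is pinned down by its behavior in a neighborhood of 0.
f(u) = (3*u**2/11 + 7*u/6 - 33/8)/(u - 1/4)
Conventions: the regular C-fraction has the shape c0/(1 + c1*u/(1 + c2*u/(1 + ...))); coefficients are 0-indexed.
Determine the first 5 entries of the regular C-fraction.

The regular C-fraction coefficients are [33/2, -368/99, -1207/4554, -163215/610742, 3312/13277].

Taylor coefficients (expand at 0): a_0 = 33/2, a_1 = 184/3, a_2 = 8060/33, a_3 = 32240/33, a_4 = 128960/33.
c0 = a_0 = 33/2. Peel one level at a time: if S = 1 + c*u/S' with S'(0) = 1, then c is the u-coefficient of S and S' = c*u/(S - 1).
S_1 = c0/f = 1 + (-368/99)*u + (-9656/9801)*u^2 + ...; c1 = -368/99.
S_2 = c1*u/(S_1 - 1) = 1 + (-1207/4554)*u + (-18135/256036)*u^2 + ...; c2 = -1207/4554.
S_3 = c2*u/(S_2 - 1) = 1 + (-163215/610742)*u + (11751480/176278729)*u^2 + ...; c3 = -163215/610742.
S_4 = c3*u/(S_3 - 1) = 1 + (3312/13277)*u + ...; c4 = 3312/13277.


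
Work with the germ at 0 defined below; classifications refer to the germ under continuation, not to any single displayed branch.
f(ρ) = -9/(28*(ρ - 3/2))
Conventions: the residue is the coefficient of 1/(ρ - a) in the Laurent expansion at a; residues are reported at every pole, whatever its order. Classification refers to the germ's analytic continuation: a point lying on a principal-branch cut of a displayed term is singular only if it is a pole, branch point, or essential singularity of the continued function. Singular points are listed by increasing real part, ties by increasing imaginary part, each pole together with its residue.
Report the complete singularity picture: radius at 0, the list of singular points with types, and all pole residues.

Denominator factor (ρ - 3/2): pole of order 1 at 3/2, modulus 3/2.
The radius of convergence is the smallest modulus among the singular points: 3/2.
At the order-1 pole 3/2 set g(ρ) = (ρ - (3/2))*f(ρ) = -9/28.
Simple pole: residue = g(a) at a = 3/2, which is -9/28.

Radius of convergence at 0: 3/2.
At 3/2: a pole of order 1; residue -9/28.


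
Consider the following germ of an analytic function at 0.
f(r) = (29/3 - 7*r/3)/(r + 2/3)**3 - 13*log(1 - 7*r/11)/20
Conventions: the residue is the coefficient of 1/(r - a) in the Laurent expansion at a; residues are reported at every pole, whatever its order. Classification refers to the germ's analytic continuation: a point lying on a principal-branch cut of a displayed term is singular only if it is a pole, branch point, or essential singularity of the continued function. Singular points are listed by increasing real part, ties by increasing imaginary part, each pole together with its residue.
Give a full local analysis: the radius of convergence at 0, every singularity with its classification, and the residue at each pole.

Denominator factor (r + 2/3)^3: pole of order 3 at -2/3, modulus 2/3.
Branch term (-13/20)*log(1 - r/(11/7)): its argument vanishes at r = 11/7, a logarithmic branch point, modulus 11/7.
The radius of convergence is the smallest modulus among the singular points: 2/3.
The branch term is analytic at -2/3 and contributes nothing to the residue; only the rational part matters.
At the order-3 pole -2/3 set g(r) = (r - (-2/3))^3*(rational part) = 29/3 - 7*r/3.
Order-3 pole: residue = g''(a)/2; g''(-2/3) = 0, so the residue is 0.
List the singular points by increasing real part (a conjugate pair: the negative imaginary part first).

Radius of convergence at 0: 2/3.
At -2/3: a pole of order 3; residue 0.
At 11/7: a logarithmic branch point.


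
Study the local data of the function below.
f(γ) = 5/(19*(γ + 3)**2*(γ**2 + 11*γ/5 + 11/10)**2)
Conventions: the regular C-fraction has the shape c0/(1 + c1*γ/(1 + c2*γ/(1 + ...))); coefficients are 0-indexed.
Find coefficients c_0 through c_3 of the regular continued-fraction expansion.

Taylor coefficients (expand at 0): a_0 = 500/20691, a_1 = -7000/62073, a_2 = 72500/227601, a_3 = -4360000/6145227.
c0 = a_0 = 500/20691. Peel one level at a time: if S = 1 + c*γ/S' with S'(0) = 1, then c is the γ-coefficient of S and S' = c*γ/(S - 1).
S_1 = c0/f = 1 + (14/3)*γ + (851/99)*γ^2 + ...; c1 = 14/3.
S_2 = c1*γ/(S_1 - 1) = 1 + (-851/462)*γ + (360145/213444)*γ^2 + ...; c2 = -851/462.
S_3 = c2*γ/(S_2 - 1) = 1 + (360145/393162)*γ + ...; c3 = 360145/393162.

The regular C-fraction coefficients are [500/20691, 14/3, -851/462, 360145/393162].


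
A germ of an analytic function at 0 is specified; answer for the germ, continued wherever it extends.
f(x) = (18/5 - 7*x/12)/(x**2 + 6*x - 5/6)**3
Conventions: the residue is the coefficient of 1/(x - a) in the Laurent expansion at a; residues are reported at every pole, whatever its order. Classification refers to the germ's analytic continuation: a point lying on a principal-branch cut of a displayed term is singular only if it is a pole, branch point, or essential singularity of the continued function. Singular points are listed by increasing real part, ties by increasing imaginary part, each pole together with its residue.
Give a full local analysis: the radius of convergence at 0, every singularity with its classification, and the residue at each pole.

Denominator factor (x**2 + 6*x - 5/6)^3: discriminant 118/3, real irrational roots -3 + (1/6)*sqrt(354) and -3 - (1/6)*sqrt(354); poles of order 3, moduli -3 + (1/6)*sqrt(354) and 3 + (1/6)*sqrt(354).
The radius of convergence is the smallest modulus among the singular points: -3 + (1/6)*sqrt(354).
The factor x**2 + 6*x - 5/6 splits as (x - a)(x - a') with a = -3 - (1/6)*sqrt(354), a' = -3 + (1/6)*sqrt(354). At the order-3 pole a set g(x) = (x - a)^3*f(x) = [18/5 - 7*x/12] / (x - a')^3.
Order-3 pole: residue = g''(a)/2; g''(-3 - (1/6)*sqrt(354)) = -(2889/8215160)*sqrt(354), so the residue is -(2889/16430320)*sqrt(354).
The factor x**2 + 6*x - 5/6 splits as (x - a)(x - a') with a = -3 + (1/6)*sqrt(354), a' = -3 - (1/6)*sqrt(354). At the order-3 pole a set g(x) = (x - a)^3*f(x) = [18/5 - 7*x/12] / (x - a')^3.
Order-3 pole: residue = g''(a)/2; g''(-3 + (1/6)*sqrt(354)) = (2889/8215160)*sqrt(354), so the residue is (2889/16430320)*sqrt(354).
List the singular points by increasing real part (a conjugate pair: the negative imaginary part first).

Radius of convergence at 0: -3 + (1/6)*sqrt(354).
At -3 - (1/6)*sqrt(354): a pole of order 3; residue -(2889/16430320)*sqrt(354).
At -3 + (1/6)*sqrt(354): a pole of order 3; residue (2889/16430320)*sqrt(354).


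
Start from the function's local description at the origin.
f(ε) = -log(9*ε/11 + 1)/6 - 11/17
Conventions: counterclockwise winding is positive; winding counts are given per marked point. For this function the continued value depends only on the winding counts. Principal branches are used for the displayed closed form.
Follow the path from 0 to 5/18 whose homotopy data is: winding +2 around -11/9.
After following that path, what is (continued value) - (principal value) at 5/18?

The rational part is single-valued and drops out of the difference; each branch term changes only by its own monodromy.
(-1/6)*log(1 - ε/(-11/9)): each positive loop around -11/9 adds 2*pi*i to the log, so winding +2 contributes (-1/6)*(2)*2*pi*i = -(2/3)*pi*i.
Summing the contributions at ε = 5/18 gives -(2/3)*pi*i.

Continued minus principal equals -(2/3)*pi*i.


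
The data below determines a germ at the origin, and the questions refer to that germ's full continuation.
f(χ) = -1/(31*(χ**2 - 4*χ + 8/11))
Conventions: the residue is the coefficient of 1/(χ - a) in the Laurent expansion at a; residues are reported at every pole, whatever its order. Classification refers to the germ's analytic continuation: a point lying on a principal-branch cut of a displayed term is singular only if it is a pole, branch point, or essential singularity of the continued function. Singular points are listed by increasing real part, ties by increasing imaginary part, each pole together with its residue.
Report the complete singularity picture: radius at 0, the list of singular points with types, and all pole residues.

Denominator factor (χ**2 - 4*χ + 8/11): discriminant 144/11, real irrational roots 2 + (6/11)*sqrt(11) and 2 - (6/11)*sqrt(11); poles of order 1, moduli 2 + (6/11)*sqrt(11) and 2 - (6/11)*sqrt(11).
The radius of convergence is the smallest modulus among the singular points: 2 - (6/11)*sqrt(11).
The factor χ**2 - 4*χ + 8/11 splits as (χ - a)(χ - a') with a = 2 - (6/11)*sqrt(11), a' = 2 + (6/11)*sqrt(11). At the order-1 pole a set g(χ) = (χ - a)*f(χ) = [-1/31] / (χ - a').
Simple pole: residue = g(a) at a = 2 - (6/11)*sqrt(11), which is (1/372)*sqrt(11).
The factor χ**2 - 4*χ + 8/11 splits as (χ - a)(χ - a') with a = 2 + (6/11)*sqrt(11), a' = 2 - (6/11)*sqrt(11). At the order-1 pole a set g(χ) = (χ - a)*f(χ) = [-1/31] / (χ - a').
Simple pole: residue = g(a) at a = 2 + (6/11)*sqrt(11), which is -(1/372)*sqrt(11).
List the singular points by increasing real part (a conjugate pair: the negative imaginary part first).

Radius of convergence at 0: 2 - (6/11)*sqrt(11).
At 2 - (6/11)*sqrt(11): a pole of order 1; residue (1/372)*sqrt(11).
At 2 + (6/11)*sqrt(11): a pole of order 1; residue -(1/372)*sqrt(11).


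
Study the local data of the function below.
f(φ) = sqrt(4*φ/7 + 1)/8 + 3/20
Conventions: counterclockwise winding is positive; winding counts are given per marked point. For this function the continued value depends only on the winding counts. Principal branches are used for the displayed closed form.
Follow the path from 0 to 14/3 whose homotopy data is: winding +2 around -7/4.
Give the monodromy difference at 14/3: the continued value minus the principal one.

The rational part is single-valued and drops out of the difference; each branch term changes only by its own monodromy.
(1/8)*sqrt(1 - φ/(-7/4)): winding +2 is even, the square root returns to the same sheet, contribution 0.
Summing the contributions at φ = 14/3 gives 0.

Continued minus principal equals 0.


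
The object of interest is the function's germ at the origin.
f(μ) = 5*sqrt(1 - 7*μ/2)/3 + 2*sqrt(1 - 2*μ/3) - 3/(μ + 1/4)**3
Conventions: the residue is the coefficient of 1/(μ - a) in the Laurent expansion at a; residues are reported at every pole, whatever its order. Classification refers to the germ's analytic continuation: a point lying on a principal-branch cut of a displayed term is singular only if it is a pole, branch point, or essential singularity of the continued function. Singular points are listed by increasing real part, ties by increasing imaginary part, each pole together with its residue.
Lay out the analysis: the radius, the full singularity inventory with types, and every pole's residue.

Denominator factor (μ + 1/4)^3: pole of order 3 at -1/4, modulus 1/4.
Branch term (2)*sqrt(1 - μ/(3/2)): its argument vanishes at μ = 3/2, a square-root branch point, modulus 3/2.
Branch term (5/3)*sqrt(1 - μ/(2/7)): its argument vanishes at μ = 2/7, a square-root branch point, modulus 2/7.
The radius of convergence is the smallest modulus among the singular points: 1/4.
The branch terms are analytic at -1/4 and contribute nothing to the residue; only the rational part matters.
At the order-3 pole -1/4 set g(μ) = (μ - (-1/4))^3*(rational part) = -3.
Order-3 pole: residue = g''(a)/2; g''(-1/4) = 0, so the residue is 0.
List the singular points by increasing real part (a conjugate pair: the negative imaginary part first).

Radius of convergence at 0: 1/4.
At -1/4: a pole of order 3; residue 0.
At 2/7: an algebraic (square-root) branch point.
At 3/2: an algebraic (square-root) branch point.
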